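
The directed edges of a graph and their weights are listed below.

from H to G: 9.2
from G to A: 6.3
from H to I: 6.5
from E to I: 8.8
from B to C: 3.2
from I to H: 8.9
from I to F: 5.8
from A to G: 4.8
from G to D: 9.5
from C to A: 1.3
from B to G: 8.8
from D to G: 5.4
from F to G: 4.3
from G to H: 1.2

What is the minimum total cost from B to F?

22.3

Candidate routes:
B → G → H → I → F: 8.8+1.2+6.5+5.8 = 22.3
B → C → A → G → H → I → F: 3.2+1.3+4.8+1.2+6.5+5.8 = 22.8
Cheapest is B → G → H → I → F at 22.3.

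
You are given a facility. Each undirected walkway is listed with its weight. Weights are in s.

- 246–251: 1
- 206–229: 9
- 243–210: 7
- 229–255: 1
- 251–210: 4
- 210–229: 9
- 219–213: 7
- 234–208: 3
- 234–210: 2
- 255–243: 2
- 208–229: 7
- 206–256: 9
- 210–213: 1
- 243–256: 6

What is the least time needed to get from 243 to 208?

10 s

Shortest distances from 243:
243: 0
255: 2  (via 243)
229: 3  (via 255)
256: 6  (via 243)
210: 7  (via 243)
213: 8  (via 210)
234: 9  (via 210)
208: 10  (via 229)
Shortest route: 243 → 255 → 229 → 208 = 10 s.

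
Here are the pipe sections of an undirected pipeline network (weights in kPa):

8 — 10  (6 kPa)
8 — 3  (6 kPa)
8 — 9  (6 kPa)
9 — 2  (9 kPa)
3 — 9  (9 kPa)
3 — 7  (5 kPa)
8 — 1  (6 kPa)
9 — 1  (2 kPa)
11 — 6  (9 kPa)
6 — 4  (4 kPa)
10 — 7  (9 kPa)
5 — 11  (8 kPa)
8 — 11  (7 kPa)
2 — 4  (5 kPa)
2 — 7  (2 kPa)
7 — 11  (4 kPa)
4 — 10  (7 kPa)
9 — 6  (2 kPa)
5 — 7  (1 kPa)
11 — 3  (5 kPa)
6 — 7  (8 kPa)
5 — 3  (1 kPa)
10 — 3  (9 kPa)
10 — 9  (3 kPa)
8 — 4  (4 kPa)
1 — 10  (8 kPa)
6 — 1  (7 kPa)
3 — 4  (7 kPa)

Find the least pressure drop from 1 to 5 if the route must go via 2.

14 kPa

Shortest 1→2: 1 → 9 → 2 = 11
Best 2 to 5: 2 → 7 → 5 costing 3
Total via 2: 11 + 3 = 14 kPa.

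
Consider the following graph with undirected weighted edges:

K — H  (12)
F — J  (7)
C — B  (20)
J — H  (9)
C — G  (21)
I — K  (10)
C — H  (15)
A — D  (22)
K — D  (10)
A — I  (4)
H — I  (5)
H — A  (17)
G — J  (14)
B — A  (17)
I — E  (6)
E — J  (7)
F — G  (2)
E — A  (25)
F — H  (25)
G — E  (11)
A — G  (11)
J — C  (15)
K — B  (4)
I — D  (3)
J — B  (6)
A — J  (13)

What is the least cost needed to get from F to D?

Compare a few routes:
F → G → E → I → D: 2+11+6+3 = 22
F → G → A → I → D: 2+11+4+3 = 20
Cheapest is F → G → A → I → D at 20.

20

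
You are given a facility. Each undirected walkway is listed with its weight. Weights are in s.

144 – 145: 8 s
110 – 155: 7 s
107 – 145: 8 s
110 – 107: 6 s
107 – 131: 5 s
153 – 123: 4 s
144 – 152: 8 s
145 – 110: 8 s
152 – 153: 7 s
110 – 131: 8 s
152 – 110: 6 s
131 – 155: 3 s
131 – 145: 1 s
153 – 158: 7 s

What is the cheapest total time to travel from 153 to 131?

21 s

Settle nodes by increasing distance from 153:
153: 0
123: 4  (via 153)
158: 7  (via 153)
152: 7  (via 153)
110: 13  (via 152)
144: 15  (via 152)
107: 19  (via 110)
155: 20  (via 110)
131: 21  (via 110)
Shortest route: 153 → 152 → 110 → 131 = 21 s.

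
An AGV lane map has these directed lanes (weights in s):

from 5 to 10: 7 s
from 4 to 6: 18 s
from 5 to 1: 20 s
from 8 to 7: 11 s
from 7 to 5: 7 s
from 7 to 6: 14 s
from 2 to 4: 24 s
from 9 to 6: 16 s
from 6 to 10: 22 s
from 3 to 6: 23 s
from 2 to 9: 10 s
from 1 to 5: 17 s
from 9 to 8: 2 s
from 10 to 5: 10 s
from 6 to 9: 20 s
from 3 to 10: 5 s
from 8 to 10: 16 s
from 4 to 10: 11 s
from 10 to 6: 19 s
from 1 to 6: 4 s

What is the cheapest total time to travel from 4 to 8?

40 s

Settle nodes by increasing distance from 4:
4: 0
10: 11  (via 4)
6: 18  (via 4)
5: 21  (via 10)
9: 38  (via 6)
8: 40  (via 9)
Shortest route: 4–6–9–8 = 40 s.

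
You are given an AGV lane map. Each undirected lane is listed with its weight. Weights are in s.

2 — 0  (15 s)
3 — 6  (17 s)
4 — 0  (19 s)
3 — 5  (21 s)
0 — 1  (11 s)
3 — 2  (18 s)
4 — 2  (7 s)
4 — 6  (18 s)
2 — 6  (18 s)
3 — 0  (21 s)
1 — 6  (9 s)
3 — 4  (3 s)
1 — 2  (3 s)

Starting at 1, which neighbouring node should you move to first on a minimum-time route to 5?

2

Enumerating some paths:
1–2–3–5: 3+18+21 = 42
1–6–4–3–5: 9+18+3+21 = 51
1–6–3–5: 9+17+21 = 47
1–2–4–3–5: 3+7+3+21 = 34
Cheapest is 1–2–4–3–5 at 34 s.
So from 1 the first move is to 2.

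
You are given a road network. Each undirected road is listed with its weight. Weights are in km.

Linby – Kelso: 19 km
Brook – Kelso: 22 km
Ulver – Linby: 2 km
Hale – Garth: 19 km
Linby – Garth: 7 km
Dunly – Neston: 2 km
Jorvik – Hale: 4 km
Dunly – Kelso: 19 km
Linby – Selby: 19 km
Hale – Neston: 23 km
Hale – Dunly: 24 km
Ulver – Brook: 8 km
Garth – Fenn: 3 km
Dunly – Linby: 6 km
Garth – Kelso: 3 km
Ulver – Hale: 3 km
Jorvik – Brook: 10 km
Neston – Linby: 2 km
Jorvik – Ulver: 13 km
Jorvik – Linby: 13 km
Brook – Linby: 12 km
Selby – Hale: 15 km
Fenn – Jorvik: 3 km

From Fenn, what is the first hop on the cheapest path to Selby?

Compare a few routes:
Fenn–Jorvik–Hale–Selby: 3+4+15 = 22
Fenn–Garth–Linby–Ulver–Hale–Selby: 3+7+2+3+15 = 30
Fenn–Garth–Linby–Selby: 3+7+19 = 29
Cheapest is Fenn–Jorvik–Hale–Selby at 22 km.
So from Fenn the first move is to Jorvik.

Jorvik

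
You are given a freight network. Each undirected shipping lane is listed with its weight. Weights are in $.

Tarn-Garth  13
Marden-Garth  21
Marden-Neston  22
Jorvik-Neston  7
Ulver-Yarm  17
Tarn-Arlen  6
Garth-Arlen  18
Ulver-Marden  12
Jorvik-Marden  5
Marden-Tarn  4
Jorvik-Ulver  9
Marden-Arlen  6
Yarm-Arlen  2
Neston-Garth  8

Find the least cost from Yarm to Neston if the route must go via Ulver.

$33

Best Yarm to Ulver: Yarm → Ulver costing 17
Best Ulver to Neston: Ulver → Jorvik → Neston costing 16
Total via Ulver: 17 + 16 = $33.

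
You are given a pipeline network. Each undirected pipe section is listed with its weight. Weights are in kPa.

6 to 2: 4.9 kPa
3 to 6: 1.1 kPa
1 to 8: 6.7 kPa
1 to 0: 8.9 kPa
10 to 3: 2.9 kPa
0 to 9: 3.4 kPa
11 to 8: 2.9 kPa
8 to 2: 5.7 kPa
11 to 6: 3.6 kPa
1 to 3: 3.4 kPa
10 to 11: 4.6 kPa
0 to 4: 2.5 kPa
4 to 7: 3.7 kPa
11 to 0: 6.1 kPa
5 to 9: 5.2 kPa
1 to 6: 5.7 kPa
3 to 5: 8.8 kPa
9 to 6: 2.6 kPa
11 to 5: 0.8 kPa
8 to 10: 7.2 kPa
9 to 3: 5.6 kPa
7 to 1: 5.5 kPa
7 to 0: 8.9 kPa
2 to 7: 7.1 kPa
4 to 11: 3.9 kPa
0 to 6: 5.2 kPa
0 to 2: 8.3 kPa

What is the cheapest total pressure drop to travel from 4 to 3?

8.6 kPa

Shortest distances from 4:
4: 0
0: 2.5  (via 4)
7: 3.7  (via 4)
11: 3.9  (via 4)
5: 4.7  (via 11)
9: 5.9  (via 0)
8: 6.8  (via 11)
6: 7.5  (via 11)
10: 8.5  (via 11)
3: 8.6  (via 6)
Shortest route: 4–11–6–3 = 8.6 kPa.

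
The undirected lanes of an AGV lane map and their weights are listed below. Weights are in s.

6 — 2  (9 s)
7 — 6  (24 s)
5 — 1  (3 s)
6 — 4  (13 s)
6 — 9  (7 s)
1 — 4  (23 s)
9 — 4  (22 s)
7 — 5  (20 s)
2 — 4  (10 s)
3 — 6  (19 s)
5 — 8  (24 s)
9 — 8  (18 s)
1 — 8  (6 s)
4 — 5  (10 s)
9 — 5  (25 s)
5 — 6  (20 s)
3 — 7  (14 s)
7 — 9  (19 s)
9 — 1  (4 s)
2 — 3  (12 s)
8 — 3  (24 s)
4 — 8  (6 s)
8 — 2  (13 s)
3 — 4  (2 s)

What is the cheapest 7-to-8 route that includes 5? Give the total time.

29 s

Shortest 7→5: 7–5 = 20
Shortest 5→8: 5–1–8 = 9
Total via 5: 20 + 9 = 29 s.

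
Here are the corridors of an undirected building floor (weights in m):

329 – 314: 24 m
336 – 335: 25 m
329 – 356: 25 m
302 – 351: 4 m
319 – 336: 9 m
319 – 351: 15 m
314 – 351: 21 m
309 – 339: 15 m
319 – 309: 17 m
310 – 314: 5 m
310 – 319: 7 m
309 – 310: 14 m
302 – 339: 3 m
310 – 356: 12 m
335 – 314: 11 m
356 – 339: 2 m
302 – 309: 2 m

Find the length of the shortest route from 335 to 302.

32 m

Running Dijkstra from 335:
335: 0
314: 11  (via 335)
310: 16  (via 314)
319: 23  (via 310)
336: 25  (via 335)
356: 28  (via 310)
309: 30  (via 310)
339: 30  (via 356)
351: 32  (via 314)
302: 32  (via 309)
Shortest route: 335–314–310–309–302 = 32 m.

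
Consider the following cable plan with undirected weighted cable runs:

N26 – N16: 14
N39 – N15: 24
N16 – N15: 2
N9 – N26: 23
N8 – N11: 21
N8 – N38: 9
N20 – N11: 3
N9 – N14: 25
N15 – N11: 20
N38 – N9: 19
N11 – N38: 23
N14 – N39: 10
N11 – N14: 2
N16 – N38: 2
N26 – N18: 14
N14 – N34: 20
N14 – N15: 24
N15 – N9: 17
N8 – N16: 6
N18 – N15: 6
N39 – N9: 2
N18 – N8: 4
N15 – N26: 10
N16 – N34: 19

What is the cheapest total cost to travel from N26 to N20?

Compare a few routes:
N26 → N15 → N11 → N20: 10+20+3 = 33
N26 → N15 → N14 → N11 → N20: 10+24+2+3 = 39
N26 → N9 → N39 → N14 → N11 → N20: 23+2+10+2+3 = 40
N26 → N16 → N15 → N11 → N20: 14+2+20+3 = 39
Cheapest is N26 → N15 → N11 → N20 at 33.

33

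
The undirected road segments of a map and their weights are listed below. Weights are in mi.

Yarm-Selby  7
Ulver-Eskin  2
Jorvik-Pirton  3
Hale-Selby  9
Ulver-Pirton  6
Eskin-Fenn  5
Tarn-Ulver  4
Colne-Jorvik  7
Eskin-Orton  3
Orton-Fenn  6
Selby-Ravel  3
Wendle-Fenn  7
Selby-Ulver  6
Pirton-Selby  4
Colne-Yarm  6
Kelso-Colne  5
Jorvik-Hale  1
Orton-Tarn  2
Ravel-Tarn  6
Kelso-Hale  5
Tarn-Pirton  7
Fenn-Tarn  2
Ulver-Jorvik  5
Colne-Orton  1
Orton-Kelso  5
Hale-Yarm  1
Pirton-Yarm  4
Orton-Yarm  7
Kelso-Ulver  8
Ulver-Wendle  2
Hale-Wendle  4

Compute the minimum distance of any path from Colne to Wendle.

8 mi

Compare a few routes:
Colne - Yarm - Hale - Wendle: 6+1+4 = 11
Colne - Orton - Eskin - Ulver - Wendle: 1+3+2+2 = 8
Colne - Orton - Tarn - Ulver - Wendle: 1+2+4+2 = 9
Colne - Orton - Tarn - Fenn - Wendle: 1+2+2+7 = 12
The minimum is 8 mi via Colne - Orton - Eskin - Ulver - Wendle.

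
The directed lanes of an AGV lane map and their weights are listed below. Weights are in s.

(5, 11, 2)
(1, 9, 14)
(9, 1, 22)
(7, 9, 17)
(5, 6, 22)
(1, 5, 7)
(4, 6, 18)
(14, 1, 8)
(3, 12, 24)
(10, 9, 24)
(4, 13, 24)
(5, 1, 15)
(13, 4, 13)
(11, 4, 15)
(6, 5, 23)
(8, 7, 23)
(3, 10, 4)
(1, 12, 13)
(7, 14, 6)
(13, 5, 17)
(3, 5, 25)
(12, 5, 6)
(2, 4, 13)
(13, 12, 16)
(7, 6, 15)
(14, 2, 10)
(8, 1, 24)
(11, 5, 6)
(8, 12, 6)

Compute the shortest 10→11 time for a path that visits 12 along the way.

Shortest 10→12: 10–9–1–12 = 59
Best 12 to 11: 12–5–11 costing 8
Total via 12: 59 + 8 = 67 s.

67 s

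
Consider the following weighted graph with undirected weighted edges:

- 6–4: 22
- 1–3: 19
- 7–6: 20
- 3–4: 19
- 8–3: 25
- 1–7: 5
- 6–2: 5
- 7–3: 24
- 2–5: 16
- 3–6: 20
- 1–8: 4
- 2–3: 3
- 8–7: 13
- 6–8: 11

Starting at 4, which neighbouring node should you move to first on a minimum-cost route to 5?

3

Compare a few routes:
4 → 6 → 3 → 2 → 5: 22+20+3+16 = 61
4 → 3 → 2 → 5: 19+3+16 = 38
4 → 6 → 2 → 5: 22+5+16 = 43
4 → 3 → 6 → 2 → 5: 19+20+5+16 = 60
Cheapest is 4 → 3 → 2 → 5 at 38.
So from 4 the first move is to 3.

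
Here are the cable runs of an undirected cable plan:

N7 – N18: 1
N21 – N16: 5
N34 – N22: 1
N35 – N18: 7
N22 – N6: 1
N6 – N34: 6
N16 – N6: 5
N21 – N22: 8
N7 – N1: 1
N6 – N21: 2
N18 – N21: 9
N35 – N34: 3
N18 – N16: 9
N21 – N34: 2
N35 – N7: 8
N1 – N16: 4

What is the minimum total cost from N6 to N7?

10

Running Dijkstra from N6:
N6: 0
N22: 1  (via N6)
N34: 2  (via N22)
N21: 2  (via N6)
N35: 5  (via N34)
N16: 5  (via N6)
N1: 9  (via N16)
N7: 10  (via N1)
Shortest route: N6–N16–N1–N7 = 10.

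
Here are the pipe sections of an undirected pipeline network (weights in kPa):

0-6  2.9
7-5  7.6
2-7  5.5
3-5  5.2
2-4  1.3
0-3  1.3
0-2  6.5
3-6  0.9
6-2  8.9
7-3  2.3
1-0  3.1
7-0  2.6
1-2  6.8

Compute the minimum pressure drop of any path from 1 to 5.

9.6 kPa

Shortest distances from 1:
1: 0
0: 3.1  (via 1)
3: 4.4  (via 0)
6: 5.3  (via 3)
7: 5.7  (via 0)
2: 6.8  (via 1)
4: 8.1  (via 2)
5: 9.6  (via 3)
Shortest route: 1 → 0 → 3 → 5 = 9.6 kPa.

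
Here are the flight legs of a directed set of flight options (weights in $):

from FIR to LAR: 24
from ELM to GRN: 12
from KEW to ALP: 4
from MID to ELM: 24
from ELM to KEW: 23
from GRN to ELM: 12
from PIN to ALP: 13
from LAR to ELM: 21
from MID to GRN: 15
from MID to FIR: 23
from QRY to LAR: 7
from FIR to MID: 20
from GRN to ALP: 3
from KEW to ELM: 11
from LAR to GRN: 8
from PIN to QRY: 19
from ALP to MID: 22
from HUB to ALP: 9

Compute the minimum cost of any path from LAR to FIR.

$56

Candidate routes:
LAR - GRN - ELM - KEW - ALP - MID - FIR: 8+12+23+4+22+23 = 92
LAR - GRN - ALP - MID - FIR: 8+3+22+23 = 56
LAR - ELM - GRN - ALP - MID - FIR: 21+12+3+22+23 = 81
Cheapest is LAR - GRN - ALP - MID - FIR at $56.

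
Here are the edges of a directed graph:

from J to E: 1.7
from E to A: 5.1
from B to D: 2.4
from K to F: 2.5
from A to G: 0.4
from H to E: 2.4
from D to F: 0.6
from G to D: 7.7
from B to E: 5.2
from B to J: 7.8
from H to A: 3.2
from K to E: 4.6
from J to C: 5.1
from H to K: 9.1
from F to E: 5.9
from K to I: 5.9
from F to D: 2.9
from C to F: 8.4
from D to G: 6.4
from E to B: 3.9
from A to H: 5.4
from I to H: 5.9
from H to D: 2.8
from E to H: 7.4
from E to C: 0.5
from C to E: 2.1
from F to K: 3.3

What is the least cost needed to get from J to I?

Running Dijkstra from J:
J: 0
E: 1.7  (via J)
C: 2.2  (via E)
B: 5.6  (via E)
A: 6.8  (via E)
G: 7.2  (via A)
D: 8  (via B)
F: 8.6  (via D)
H: 9.1  (via E)
K: 11.9  (via F)
I: 17.8  (via K)
Shortest route: J–E–B–D–F–K–I = 17.8.

17.8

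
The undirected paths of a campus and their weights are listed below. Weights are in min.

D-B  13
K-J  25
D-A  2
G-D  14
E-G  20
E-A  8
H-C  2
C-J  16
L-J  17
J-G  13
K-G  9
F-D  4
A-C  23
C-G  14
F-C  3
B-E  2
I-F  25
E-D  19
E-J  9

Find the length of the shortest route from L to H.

35 min

Compare a few routes:
L - J - E - A - D - F - C - H: 17+9+8+2+4+3+2 = 45
L - J - G - C - H: 17+13+14+2 = 46
L - J - E - B - D - F - C - H: 17+9+2+13+4+3+2 = 50
L - J - C - H: 17+16+2 = 35
The minimum is 35 min via L - J - C - H.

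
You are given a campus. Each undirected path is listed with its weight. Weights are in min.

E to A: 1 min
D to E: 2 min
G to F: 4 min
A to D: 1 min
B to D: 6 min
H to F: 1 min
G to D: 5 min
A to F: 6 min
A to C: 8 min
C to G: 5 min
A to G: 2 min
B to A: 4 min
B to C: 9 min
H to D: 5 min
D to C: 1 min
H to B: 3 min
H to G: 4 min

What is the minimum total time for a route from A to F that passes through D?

7 min

Best A to D: A–D costing 1
Best D to F: D–H–F costing 6
Total via D: 1 + 6 = 7 min.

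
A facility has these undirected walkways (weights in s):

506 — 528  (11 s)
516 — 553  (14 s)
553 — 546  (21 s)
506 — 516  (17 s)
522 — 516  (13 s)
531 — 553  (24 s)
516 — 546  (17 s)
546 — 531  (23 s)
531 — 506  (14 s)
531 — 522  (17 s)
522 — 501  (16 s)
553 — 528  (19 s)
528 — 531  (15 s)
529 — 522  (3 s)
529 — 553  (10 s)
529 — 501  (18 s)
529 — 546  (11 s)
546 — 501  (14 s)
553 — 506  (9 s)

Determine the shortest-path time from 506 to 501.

Compare a few routes:
506 → 553 → 546 → 501: 9+21+14 = 44
506 → 553 → 529 → 522 → 501: 9+10+3+16 = 38
506 → 553 → 529 → 501: 9+10+18 = 37
506 → 553 → 529 → 546 → 501: 9+10+11+14 = 44
Cheapest is 506 → 553 → 529 → 501 at 37 s.

37 s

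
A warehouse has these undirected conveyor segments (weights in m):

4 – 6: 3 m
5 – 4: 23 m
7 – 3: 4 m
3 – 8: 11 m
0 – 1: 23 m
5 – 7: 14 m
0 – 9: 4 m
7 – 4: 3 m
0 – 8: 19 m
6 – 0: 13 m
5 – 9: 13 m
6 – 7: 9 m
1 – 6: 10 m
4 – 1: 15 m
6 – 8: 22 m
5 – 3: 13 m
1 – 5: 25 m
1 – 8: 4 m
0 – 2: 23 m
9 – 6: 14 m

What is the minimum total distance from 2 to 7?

Settle nodes by increasing distance from 2:
2: 0
0: 23  (via 2)
9: 27  (via 0)
6: 36  (via 0)
4: 39  (via 6)
5: 40  (via 9)
7: 42  (via 4)
Shortest route: 2–0–6–4–7 = 42 m.

42 m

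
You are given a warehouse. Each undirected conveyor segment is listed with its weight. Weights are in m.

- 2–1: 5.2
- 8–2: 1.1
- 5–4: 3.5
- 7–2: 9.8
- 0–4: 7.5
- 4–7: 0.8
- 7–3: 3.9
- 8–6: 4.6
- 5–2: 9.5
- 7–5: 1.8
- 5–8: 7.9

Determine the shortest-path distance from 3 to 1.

Shortest distances from 3:
3: 0
7: 3.9  (via 3)
4: 4.7  (via 7)
5: 5.7  (via 7)
0: 12.2  (via 4)
8: 13.6  (via 5)
2: 13.7  (via 7)
6: 18.2  (via 8)
1: 18.9  (via 2)
Shortest route: 3 → 7 → 2 → 1 = 18.9 m.

18.9 m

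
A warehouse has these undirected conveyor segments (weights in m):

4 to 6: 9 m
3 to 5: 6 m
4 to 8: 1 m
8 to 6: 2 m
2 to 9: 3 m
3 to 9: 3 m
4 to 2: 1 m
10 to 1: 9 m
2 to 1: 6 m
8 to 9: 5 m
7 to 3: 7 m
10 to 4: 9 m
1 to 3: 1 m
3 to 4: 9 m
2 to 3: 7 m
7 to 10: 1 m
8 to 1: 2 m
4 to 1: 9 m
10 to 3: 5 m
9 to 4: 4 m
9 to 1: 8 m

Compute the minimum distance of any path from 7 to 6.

Candidate routes:
7 → 3 → 1 → 8 → 6: 7+1+2+2 = 12
7 → 10 → 4 → 8 → 6: 1+9+1+2 = 13
7 → 10 → 1 → 8 → 6: 1+9+2+2 = 14
7 → 10 → 3 → 1 → 8 → 6: 1+5+1+2+2 = 11
The minimum is 11 m via 7 → 10 → 3 → 1 → 8 → 6.

11 m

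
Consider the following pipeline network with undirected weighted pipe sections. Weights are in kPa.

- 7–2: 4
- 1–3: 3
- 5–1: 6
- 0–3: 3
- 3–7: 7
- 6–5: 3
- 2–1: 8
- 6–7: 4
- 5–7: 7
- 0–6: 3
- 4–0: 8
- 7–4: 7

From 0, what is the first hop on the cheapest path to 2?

Compare a few routes:
0 - 6 - 5 - 7 - 2: 3+3+7+4 = 17
0 - 6 - 7 - 2: 3+4+4 = 11
0 - 3 - 1 - 2: 3+3+8 = 14
0 - 3 - 7 - 2: 3+7+4 = 14
Cheapest is 0 - 6 - 7 - 2 at 11 kPa.
So from 0 the first move is to 6.

6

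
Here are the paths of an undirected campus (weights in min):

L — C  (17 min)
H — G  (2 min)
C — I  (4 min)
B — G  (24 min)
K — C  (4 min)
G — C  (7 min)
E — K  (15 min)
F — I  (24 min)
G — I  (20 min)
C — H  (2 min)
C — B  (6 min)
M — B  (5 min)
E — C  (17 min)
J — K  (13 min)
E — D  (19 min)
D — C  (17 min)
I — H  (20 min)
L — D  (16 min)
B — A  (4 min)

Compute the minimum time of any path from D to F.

Compare a few routes:
D → C → H → I → F: 17+2+20+24 = 63
D → L → C → I → F: 16+17+4+24 = 61
D → E → C → I → F: 19+17+4+24 = 64
D → C → I → F: 17+4+24 = 45
Cheapest is D → C → I → F at 45 min.

45 min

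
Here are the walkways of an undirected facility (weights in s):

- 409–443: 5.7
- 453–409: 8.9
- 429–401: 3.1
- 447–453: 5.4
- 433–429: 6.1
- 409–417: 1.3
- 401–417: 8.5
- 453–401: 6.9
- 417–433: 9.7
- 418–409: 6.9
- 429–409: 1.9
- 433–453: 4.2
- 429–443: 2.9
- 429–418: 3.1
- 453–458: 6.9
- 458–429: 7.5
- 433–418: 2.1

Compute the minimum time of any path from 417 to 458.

Settle nodes by increasing distance from 417:
417: 0
409: 1.3  (via 417)
429: 3.2  (via 409)
443: 6.1  (via 429)
418: 6.3  (via 429)
401: 6.3  (via 429)
433: 8.4  (via 418)
453: 10.2  (via 409)
458: 10.7  (via 429)
Shortest route: 417 → 409 → 429 → 458 = 10.7 s.

10.7 s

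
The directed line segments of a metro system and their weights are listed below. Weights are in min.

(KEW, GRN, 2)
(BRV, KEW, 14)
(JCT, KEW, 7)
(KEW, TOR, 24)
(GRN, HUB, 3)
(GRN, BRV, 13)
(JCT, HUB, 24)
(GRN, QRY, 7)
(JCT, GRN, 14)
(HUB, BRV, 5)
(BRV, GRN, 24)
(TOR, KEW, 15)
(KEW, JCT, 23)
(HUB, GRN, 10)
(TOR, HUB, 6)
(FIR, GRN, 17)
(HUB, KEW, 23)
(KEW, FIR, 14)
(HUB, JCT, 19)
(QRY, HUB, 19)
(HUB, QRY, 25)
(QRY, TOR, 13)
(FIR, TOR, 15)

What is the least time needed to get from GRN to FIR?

36 min

Compare a few routes:
GRN → HUB → BRV → KEW → FIR: 3+5+14+14 = 36
GRN → HUB → KEW → FIR: 3+23+14 = 40
The minimum is 36 min via GRN → HUB → BRV → KEW → FIR.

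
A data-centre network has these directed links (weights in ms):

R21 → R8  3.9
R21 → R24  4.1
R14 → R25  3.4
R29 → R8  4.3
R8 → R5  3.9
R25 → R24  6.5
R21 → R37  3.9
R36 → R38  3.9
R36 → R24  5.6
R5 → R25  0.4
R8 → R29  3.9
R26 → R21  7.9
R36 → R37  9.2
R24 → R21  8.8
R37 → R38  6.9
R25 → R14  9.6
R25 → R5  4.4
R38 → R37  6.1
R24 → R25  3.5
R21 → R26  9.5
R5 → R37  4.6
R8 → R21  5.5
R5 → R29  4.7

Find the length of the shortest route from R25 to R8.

Candidate routes:
R25 → R24 → R21 → R8: 6.5+8.8+3.9 = 19.2
R25 → R5 → R29 → R8: 4.4+4.7+4.3 = 13.4
Cheapest is R25 → R5 → R29 → R8 at 13.4 ms.

13.4 ms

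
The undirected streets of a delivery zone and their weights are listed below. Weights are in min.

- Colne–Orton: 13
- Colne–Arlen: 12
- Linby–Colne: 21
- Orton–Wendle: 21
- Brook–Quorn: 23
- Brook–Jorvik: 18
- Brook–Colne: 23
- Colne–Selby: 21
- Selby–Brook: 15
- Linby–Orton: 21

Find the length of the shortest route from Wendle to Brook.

57 min

Shortest distances from Wendle:
Wendle: 0
Orton: 21  (via Wendle)
Colne: 34  (via Orton)
Linby: 42  (via Orton)
Arlen: 46  (via Colne)
Selby: 55  (via Colne)
Brook: 57  (via Colne)
Shortest route: Wendle → Orton → Colne → Brook = 57 min.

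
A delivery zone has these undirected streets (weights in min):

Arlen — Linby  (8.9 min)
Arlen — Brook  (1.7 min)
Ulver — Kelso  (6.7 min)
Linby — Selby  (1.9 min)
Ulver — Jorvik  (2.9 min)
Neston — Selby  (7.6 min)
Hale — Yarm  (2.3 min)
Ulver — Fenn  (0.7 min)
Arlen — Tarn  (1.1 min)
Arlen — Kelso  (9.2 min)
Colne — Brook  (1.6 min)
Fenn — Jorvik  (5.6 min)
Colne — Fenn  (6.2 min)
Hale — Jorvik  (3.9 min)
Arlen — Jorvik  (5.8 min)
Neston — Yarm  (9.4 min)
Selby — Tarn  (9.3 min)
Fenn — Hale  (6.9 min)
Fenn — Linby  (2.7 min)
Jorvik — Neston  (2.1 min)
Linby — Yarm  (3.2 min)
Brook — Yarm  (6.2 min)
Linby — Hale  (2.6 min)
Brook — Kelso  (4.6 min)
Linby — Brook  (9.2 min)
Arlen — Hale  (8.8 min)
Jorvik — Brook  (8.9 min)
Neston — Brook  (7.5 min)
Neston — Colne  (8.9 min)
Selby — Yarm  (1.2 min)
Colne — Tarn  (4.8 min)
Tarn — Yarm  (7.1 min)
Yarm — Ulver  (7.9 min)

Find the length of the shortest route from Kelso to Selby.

12 min

Shortest distances from Kelso:
Kelso: 0
Brook: 4.6  (via Kelso)
Colne: 6.2  (via Brook)
Arlen: 6.3  (via Brook)
Ulver: 6.7  (via Kelso)
Tarn: 7.4  (via Arlen)
Fenn: 7.4  (via Ulver)
Jorvik: 9.6  (via Ulver)
Linby: 10.1  (via Fenn)
Yarm: 10.8  (via Brook)
Neston: 11.7  (via Jorvik)
Selby: 12  (via Linby)
Shortest route: Kelso–Ulver–Fenn–Linby–Selby = 12 min.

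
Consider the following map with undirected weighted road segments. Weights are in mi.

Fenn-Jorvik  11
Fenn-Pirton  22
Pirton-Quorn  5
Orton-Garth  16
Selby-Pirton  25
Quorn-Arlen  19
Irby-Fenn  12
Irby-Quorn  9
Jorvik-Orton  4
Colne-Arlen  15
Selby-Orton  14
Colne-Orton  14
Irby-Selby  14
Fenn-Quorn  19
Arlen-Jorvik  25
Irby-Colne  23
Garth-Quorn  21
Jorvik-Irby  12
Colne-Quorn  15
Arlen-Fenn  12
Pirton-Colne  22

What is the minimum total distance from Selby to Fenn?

Enumerating some paths:
Selby - Orton - Jorvik - Irby - Fenn: 14+4+12+12 = 42
Selby - Orton - Jorvik - Fenn: 14+4+11 = 29
Selby - Irby - Fenn: 14+12 = 26
Selby - Irby - Jorvik - Fenn: 14+12+11 = 37
Cheapest is Selby - Irby - Fenn at 26 mi.

26 mi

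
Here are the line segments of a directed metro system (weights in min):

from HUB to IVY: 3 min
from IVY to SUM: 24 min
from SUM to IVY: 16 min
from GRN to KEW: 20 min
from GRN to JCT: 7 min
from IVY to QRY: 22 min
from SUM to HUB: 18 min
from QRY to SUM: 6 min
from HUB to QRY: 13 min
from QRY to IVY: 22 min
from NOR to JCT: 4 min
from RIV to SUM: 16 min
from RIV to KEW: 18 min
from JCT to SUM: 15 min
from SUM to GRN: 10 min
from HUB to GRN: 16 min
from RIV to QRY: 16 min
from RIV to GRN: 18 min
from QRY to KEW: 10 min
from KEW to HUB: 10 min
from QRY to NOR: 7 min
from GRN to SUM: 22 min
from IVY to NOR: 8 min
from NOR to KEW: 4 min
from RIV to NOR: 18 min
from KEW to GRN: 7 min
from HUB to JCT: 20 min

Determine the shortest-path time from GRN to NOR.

41 min

Settle nodes by increasing distance from GRN:
GRN: 0
JCT: 7  (via GRN)
KEW: 20  (via GRN)
SUM: 22  (via GRN)
HUB: 30  (via KEW)
IVY: 33  (via HUB)
NOR: 41  (via IVY)
Shortest route: GRN → KEW → HUB → IVY → NOR = 41 min.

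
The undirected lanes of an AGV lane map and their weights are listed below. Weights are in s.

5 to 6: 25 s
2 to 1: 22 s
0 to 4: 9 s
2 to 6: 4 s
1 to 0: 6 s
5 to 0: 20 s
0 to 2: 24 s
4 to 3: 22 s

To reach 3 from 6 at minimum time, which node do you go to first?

2

Enumerating some paths:
6–2–1–0–4–3: 4+22+6+9+22 = 63
6–2–0–4–3: 4+24+9+22 = 59
Cheapest is 6–2–0–4–3 at 59 s.
So from 6 the first move is to 2.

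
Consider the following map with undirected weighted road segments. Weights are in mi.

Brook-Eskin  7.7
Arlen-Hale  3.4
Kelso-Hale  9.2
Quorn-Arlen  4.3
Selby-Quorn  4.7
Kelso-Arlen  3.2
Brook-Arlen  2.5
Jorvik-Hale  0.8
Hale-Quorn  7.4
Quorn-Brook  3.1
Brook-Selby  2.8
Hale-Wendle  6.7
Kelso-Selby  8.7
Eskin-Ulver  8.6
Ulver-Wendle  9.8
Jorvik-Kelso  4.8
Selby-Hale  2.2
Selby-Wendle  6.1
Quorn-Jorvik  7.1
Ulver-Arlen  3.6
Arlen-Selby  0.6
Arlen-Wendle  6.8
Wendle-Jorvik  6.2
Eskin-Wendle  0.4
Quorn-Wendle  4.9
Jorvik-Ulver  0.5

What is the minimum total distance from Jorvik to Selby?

Settle nodes by increasing distance from Jorvik:
Jorvik: 0
Ulver: 0.5  (via Jorvik)
Hale: 0.8  (via Jorvik)
Selby: 3  (via Hale)
Shortest route: Jorvik–Hale–Selby = 3 mi.

3 mi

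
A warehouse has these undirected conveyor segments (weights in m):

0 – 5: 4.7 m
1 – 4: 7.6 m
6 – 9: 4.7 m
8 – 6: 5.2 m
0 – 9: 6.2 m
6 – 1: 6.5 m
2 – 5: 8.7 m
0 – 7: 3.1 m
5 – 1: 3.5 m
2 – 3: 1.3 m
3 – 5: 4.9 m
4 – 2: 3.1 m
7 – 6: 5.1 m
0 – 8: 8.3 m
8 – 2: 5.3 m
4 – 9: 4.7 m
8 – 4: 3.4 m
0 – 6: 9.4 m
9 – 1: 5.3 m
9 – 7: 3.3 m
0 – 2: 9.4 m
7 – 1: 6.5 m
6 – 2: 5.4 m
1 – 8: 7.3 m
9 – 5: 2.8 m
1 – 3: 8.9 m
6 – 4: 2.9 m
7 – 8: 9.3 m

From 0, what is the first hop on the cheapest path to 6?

7

Compare a few routes:
0 - 7 - 6: 3.1+5.1 = 8.2
0 - 9 - 6: 6.2+4.7 = 10.9
0 - 6: 9.4 = 9.4
The minimum is 8.2 m via 0 - 7 - 6.
So from 0 the first move is to 7.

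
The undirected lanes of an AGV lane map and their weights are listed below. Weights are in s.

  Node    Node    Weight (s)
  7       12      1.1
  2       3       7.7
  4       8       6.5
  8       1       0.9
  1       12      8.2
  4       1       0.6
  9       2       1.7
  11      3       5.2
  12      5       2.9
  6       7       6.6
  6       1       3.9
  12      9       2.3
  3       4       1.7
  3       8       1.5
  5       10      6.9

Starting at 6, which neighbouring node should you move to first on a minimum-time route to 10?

7

Compare a few routes:
6–7–12–5–10: 6.6+1.1+2.9+6.9 = 17.5
6–1–12–5–10: 3.9+8.2+2.9+6.9 = 21.9
Cheapest is 6–7–12–5–10 at 17.5 s.
So from 6 the first move is to 7.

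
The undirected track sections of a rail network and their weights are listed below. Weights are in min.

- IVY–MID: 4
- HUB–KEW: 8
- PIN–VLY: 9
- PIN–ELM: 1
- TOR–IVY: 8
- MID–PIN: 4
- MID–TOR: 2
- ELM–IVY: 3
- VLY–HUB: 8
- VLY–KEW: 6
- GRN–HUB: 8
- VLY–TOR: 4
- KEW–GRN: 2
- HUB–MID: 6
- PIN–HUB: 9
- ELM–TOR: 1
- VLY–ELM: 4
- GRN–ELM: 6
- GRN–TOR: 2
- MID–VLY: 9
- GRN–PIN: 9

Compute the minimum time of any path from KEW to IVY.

Enumerating some paths:
KEW–GRN–TOR–MID–IVY: 2+2+2+4 = 10
KEW–GRN–TOR–ELM–IVY: 2+2+1+3 = 8
The minimum is 8 min via KEW–GRN–TOR–ELM–IVY.

8 min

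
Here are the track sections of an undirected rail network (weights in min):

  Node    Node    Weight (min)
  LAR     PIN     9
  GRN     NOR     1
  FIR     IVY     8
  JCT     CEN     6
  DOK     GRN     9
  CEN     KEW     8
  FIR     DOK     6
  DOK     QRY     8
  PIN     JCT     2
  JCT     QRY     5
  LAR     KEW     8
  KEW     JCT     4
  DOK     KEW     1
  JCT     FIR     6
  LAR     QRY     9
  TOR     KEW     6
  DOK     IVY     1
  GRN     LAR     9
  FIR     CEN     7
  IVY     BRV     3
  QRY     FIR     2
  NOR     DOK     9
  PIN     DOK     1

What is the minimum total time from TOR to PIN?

Shortest distances from TOR:
TOR: 0
KEW: 6  (via TOR)
DOK: 7  (via KEW)
IVY: 8  (via DOK)
PIN: 8  (via DOK)
Shortest route: TOR → KEW → DOK → PIN = 8 min.

8 min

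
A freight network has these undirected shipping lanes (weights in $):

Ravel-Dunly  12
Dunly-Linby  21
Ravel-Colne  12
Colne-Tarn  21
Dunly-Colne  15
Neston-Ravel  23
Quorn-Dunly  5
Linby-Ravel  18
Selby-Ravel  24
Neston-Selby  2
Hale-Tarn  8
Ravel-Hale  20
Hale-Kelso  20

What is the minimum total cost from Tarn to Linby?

Enumerating some paths:
Tarn–Colne–Ravel–Linby: 21+12+18 = 51
Tarn–Hale–Ravel–Linby: 8+20+18 = 46
The minimum is $46 via Tarn–Hale–Ravel–Linby.

$46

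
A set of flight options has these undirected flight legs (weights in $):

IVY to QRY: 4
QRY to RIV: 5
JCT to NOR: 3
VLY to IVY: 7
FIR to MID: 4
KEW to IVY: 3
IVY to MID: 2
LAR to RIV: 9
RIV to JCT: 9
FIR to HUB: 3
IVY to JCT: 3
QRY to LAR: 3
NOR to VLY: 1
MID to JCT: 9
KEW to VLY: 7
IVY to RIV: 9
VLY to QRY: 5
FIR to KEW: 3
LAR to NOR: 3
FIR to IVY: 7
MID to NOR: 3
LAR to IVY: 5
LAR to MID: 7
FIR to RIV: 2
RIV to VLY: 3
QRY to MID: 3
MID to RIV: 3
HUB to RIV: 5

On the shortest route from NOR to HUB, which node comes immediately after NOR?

Enumerating some paths:
NOR → MID → FIR → HUB: 3+4+3 = 10
NOR → VLY → RIV → HUB: 1+3+5 = 9
NOR → MID → RIV → HUB: 3+3+5 = 11
The minimum is $9 via NOR → VLY → RIV → HUB.
So from NOR the first move is to VLY.

VLY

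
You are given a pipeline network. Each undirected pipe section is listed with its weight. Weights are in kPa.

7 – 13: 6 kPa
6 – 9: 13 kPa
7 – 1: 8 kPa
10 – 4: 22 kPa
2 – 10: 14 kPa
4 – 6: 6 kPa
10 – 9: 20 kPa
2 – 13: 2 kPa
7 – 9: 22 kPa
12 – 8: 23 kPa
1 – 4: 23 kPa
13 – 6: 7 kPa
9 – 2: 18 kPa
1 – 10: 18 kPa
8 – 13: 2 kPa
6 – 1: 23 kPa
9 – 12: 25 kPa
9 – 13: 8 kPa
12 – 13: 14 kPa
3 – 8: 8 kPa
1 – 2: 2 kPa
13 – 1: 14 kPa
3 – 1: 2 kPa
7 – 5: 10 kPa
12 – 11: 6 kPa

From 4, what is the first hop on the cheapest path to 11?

Candidate routes:
4 → 6 → 13 → 8 → 12 → 11: 6+7+2+23+6 = 44
4 → 6 → 13 → 12 → 11: 6+7+14+6 = 33
Cheapest is 4 → 6 → 13 → 12 → 11 at 33 kPa.
So from 4 the first move is to 6.

6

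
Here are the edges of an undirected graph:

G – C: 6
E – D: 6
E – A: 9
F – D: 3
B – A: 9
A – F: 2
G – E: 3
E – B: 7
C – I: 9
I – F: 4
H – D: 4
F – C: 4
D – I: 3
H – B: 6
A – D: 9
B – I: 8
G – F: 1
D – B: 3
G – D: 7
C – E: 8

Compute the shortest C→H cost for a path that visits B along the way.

16

Shortest C→B: C–F–D–B = 10
Best B to H: B–H costing 6
Total via B: 10 + 6 = 16.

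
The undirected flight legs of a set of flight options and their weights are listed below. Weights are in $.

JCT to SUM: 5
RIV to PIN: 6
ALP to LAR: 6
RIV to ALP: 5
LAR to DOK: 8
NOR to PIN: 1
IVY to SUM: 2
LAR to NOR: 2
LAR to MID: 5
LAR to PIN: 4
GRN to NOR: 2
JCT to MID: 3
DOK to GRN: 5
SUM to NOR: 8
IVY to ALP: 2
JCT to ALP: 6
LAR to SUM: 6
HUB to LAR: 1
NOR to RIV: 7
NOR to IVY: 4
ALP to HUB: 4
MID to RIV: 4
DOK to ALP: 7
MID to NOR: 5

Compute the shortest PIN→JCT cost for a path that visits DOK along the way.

$21

Best PIN to DOK: PIN → NOR → GRN → DOK costing 8
Shortest DOK→JCT: DOK → ALP → JCT = 13
Total via DOK: 8 + 13 = $21.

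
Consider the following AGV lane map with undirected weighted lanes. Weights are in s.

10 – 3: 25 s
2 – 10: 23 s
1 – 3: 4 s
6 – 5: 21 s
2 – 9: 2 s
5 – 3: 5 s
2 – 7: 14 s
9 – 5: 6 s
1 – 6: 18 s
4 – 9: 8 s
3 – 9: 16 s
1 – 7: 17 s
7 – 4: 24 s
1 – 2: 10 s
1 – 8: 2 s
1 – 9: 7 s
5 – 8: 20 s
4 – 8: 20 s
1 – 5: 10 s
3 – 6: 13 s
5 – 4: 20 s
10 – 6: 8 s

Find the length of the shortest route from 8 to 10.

Settle nodes by increasing distance from 8:
8: 0
1: 2  (via 8)
3: 6  (via 1)
9: 9  (via 1)
2: 11  (via 9)
5: 11  (via 3)
4: 17  (via 9)
6: 19  (via 3)
7: 19  (via 1)
10: 27  (via 6)
Shortest route: 8–1–3–6–10 = 27 s.

27 s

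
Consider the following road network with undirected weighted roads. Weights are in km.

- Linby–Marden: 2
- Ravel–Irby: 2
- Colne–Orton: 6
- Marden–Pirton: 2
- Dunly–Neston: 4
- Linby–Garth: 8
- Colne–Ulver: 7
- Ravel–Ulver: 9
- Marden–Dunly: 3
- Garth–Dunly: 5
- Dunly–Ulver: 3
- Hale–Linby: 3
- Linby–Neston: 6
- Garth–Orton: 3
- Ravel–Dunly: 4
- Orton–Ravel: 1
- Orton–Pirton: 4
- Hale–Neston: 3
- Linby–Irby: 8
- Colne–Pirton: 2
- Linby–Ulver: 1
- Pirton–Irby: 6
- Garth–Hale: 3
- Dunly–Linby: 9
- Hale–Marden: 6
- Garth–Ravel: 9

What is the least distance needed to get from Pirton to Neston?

Compare a few routes:
Pirton → Marden → Linby → Hale → Neston: 2+2+3+3 = 10
Pirton → Marden → Linby → Neston: 2+2+6 = 10
Pirton → Marden → Dunly → Neston: 2+3+4 = 9
The minimum is 9 km via Pirton → Marden → Dunly → Neston.

9 km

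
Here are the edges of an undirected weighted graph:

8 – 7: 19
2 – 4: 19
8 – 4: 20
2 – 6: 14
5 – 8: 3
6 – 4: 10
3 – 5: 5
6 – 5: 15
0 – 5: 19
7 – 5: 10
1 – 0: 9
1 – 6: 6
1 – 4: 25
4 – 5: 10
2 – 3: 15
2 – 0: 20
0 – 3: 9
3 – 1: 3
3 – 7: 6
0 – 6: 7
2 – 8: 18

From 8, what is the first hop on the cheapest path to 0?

5

Candidate routes:
8 → 5 → 3 → 0: 3+5+9 = 17
8 → 5 → 3 → 1 → 0: 3+5+3+9 = 20
Cheapest is 8 → 5 → 3 → 0 at 17.
So from 8 the first move is to 5.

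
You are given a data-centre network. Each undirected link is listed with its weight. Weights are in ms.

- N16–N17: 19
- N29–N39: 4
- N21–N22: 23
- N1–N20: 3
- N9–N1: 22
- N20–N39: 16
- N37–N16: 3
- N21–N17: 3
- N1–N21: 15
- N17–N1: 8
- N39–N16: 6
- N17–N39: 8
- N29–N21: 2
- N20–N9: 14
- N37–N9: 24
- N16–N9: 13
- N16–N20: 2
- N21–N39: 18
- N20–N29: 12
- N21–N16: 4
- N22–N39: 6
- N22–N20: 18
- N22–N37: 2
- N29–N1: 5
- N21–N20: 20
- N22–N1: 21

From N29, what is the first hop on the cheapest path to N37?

N21

Candidate routes:
N29–N21–N16–N37: 2+4+3 = 9
N29–N39–N22–N37: 4+6+2 = 12
Cheapest is N29–N21–N16–N37 at 9 ms.
So from N29 the first move is to N21.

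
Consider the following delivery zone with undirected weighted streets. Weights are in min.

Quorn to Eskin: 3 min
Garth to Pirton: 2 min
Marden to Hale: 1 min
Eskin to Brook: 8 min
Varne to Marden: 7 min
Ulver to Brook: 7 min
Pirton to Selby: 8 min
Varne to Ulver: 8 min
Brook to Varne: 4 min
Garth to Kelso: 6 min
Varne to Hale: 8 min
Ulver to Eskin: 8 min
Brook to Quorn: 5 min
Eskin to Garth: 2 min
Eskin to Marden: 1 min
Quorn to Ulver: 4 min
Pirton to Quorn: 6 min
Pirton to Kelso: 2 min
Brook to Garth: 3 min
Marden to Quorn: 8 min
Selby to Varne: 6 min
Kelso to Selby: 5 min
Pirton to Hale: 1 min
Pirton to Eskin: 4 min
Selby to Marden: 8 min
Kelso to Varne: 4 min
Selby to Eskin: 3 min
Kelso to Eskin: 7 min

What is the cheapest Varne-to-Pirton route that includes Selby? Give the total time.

Shortest Varne→Selby: Varne–Selby = 6
Best Selby to Pirton: Selby–Eskin–Marden–Hale–Pirton costing 6
Total via Selby: 6 + 6 = 12 min.

12 min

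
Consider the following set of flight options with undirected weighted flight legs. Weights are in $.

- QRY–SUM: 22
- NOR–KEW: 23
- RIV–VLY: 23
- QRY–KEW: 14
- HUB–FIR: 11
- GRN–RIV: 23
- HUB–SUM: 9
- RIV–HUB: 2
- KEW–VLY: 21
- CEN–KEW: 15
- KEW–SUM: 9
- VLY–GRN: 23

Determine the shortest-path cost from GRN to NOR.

$66

Shortest distances from GRN:
GRN: 0
VLY: 23  (via GRN)
RIV: 23  (via GRN)
HUB: 25  (via RIV)
SUM: 34  (via HUB)
FIR: 36  (via HUB)
KEW: 43  (via SUM)
QRY: 56  (via SUM)
CEN: 58  (via KEW)
NOR: 66  (via KEW)
Shortest route: GRN → RIV → HUB → SUM → KEW → NOR = $66.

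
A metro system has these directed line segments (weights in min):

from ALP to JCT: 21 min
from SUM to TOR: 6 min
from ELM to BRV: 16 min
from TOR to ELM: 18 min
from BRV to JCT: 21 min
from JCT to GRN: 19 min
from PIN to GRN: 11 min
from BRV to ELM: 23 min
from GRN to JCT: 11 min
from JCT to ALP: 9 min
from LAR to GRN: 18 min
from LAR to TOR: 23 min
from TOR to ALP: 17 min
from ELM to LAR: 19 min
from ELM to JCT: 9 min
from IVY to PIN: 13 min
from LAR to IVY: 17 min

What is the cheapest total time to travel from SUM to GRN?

52 min

Candidate routes:
SUM → TOR → ALP → JCT → GRN: 6+17+21+19 = 63
SUM → TOR → ELM → LAR → GRN: 6+18+19+18 = 61
SUM → TOR → ELM → JCT → GRN: 6+18+9+19 = 52
SUM → TOR → ELM → BRV → JCT → GRN: 6+18+16+21+19 = 80
The minimum is 52 min via SUM → TOR → ELM → JCT → GRN.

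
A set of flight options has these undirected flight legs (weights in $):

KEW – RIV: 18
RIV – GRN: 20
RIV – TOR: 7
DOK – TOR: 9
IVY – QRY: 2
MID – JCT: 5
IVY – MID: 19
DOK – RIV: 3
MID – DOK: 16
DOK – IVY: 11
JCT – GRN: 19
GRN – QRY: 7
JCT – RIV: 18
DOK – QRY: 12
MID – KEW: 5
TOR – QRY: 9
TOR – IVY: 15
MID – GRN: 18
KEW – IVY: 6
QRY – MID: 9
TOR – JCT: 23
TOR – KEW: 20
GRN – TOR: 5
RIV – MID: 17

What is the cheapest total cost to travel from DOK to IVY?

$11

Shortest distances from DOK:
DOK: 0
RIV: 3  (via DOK)
TOR: 9  (via DOK)
IVY: 11  (via DOK)
Shortest route: DOK → IVY = $11.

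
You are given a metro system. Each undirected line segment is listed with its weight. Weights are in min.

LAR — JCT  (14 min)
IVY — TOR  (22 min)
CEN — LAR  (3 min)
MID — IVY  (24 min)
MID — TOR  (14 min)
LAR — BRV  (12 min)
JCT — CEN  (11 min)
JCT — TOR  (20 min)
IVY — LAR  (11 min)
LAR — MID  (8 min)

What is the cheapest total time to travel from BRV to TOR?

Candidate routes:
BRV–LAR–CEN–JCT–TOR: 12+3+11+20 = 46
BRV–LAR–MID–TOR: 12+8+14 = 34
BRV–LAR–IVY–TOR: 12+11+22 = 45
Cheapest is BRV–LAR–MID–TOR at 34 min.

34 min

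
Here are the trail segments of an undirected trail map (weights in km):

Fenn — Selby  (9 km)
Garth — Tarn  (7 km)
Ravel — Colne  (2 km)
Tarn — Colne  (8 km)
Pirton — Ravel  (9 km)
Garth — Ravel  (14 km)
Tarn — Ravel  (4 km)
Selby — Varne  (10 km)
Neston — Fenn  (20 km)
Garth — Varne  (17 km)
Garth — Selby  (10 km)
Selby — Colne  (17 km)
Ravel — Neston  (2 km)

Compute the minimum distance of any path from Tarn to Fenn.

26 km

Compare a few routes:
Tarn–Colne–Selby–Fenn: 8+17+9 = 34
Tarn–Ravel–Colne–Selby–Fenn: 4+2+17+9 = 32
Tarn–Colne–Ravel–Neston–Fenn: 8+2+2+20 = 32
Tarn–Ravel–Neston–Fenn: 4+2+20 = 26
The minimum is 26 km via Tarn–Ravel–Neston–Fenn.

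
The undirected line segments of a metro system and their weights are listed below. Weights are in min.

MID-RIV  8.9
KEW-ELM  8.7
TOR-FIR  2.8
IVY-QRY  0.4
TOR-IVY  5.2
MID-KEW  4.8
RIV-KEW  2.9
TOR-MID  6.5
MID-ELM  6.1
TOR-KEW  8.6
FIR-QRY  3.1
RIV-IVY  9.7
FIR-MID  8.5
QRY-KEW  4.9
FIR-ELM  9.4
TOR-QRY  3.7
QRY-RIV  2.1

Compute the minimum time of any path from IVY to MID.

Enumerating some paths:
IVY–QRY–TOR–MID: 0.4+3.7+6.5 = 10.6
IVY–QRY–KEW–MID: 0.4+4.9+4.8 = 10.1
IVY–QRY–RIV–MID: 0.4+2.1+8.9 = 11.4
IVY–QRY–RIV–KEW–MID: 0.4+2.1+2.9+4.8 = 10.2
Cheapest is IVY–QRY–KEW–MID at 10.1 min.

10.1 min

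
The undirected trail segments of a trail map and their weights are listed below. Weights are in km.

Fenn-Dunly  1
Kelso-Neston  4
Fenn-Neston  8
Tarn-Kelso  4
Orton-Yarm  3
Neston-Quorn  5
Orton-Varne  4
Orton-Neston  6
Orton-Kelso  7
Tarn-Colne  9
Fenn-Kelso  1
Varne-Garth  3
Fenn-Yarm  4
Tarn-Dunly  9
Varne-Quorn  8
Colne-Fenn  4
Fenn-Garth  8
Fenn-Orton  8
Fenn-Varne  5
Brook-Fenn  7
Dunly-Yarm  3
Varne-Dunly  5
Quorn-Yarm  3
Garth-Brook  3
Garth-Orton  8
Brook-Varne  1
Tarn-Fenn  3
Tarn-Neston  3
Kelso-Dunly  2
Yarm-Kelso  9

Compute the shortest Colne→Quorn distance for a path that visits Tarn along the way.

15 km

Best Colne to Tarn: Colne–Fenn–Tarn costing 7
Shortest Tarn→Quorn: Tarn–Neston–Quorn = 8
Total via Tarn: 7 + 8 = 15 km.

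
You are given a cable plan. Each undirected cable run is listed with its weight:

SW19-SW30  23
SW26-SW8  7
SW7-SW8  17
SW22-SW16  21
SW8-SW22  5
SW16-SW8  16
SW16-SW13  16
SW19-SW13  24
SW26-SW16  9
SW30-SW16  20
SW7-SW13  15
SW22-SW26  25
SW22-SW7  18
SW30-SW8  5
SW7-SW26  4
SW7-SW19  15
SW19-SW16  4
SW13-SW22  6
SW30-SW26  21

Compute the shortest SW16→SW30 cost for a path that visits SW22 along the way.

Shortest SW16→SW22: SW16 → SW22 = 21
Shortest SW22→SW30: SW22 → SW8 → SW30 = 10
Total via SW22: 21 + 10 = 31.

31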